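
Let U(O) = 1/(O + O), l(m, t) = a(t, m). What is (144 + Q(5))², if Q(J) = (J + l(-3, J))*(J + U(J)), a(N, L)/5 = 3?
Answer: 60516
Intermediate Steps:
a(N, L) = 15 (a(N, L) = 5*3 = 15)
l(m, t) = 15
U(O) = 1/(2*O)
Q(J) = (15 + J)*(J + 1/(2*J)) (Q(J) = (J + 15)*(J + 1/(2*J)) = (15 + J)*(J + 1/(2*J)))
(144 + Q(5))² = (144 + (½ + 5² + 15*5 + (15/2)/5))² = (144 + (½ + 25 + 75 + (15/2)*(⅕)))² = (144 + (½ + 25 + 75 + 3/2))² = (144 + 102)² = 246² = 60516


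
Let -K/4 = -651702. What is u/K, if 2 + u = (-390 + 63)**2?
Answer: 106927/2606808 ≈ 0.041018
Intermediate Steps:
K = 2606808 (K = -4*(-651702) = 2606808)
u = 106927 (u = -2 + (-390 + 63)**2 = -2 + (-327)**2 = -2 + 106929 = 106927)
u/K = 106927/2606808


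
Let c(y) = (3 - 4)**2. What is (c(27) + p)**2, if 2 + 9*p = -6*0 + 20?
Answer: 9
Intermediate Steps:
c(y) = 1 (c(y) = (-1)**2 = 1)
p = 2 (p = -2/9 + (-6*0 + 20)/9 = -2/9 + (0 + 20)/9 = -2/9 + (1/9)*20 = -2/9 + 20/9 = 2)
(c(27) + p)**2 = (1 + 2)**2 = 3**2 = 9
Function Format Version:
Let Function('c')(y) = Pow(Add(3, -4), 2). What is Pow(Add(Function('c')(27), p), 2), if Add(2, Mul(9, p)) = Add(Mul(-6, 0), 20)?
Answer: 9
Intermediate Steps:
Function('c')(y) = 1 (Function('c')(y) = Pow(-1, 2) = 1)
p = 2 (p = Add(Rational(-2, 9), Mul(Rational(1, 9), Add(Mul(-6, 0), 20))) = Add(Rational(-2, 9), Mul(Rational(1, 9), Add(0, 20))) = Add(Rational(-2, 9), Mul(Rational(1, 9), 20)) = Add(Rational(-2, 9), Rational(20, 9)) = 2)
Pow(Add(Function('c')(27), p), 2) = Pow(Add(1, 2), 2) = Pow(3, 2) = 9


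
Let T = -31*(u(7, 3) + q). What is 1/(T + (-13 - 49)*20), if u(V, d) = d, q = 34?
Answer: -1/2387 ≈ -0.00041894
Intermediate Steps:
T = -1147 (T = -31*(3 + 34) = -31*37 = -1147)
1/(T + (-13 - 49)*20) = 1/(-1147 + (-13 - 49)*20) = 1/(-1147 - 62*20) = 1/(-1147 - 1240) = 1/(-2387) = -1/2387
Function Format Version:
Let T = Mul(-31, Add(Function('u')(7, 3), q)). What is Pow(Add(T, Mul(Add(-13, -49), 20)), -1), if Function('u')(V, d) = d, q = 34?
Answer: Rational(-1, 2387) ≈ -0.00041894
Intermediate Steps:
T = -1147 (T = Mul(-31, Add(3, 34)) = Mul(-31, 37) = -1147)
Pow(Add(T, Mul(Add(-13, -49), 20)), -1) = Pow(Add(-1147, Mul(Add(-13, -49), 20)), -1) = Pow(Add(-1147, Mul(-62, 20)), -1) = Pow(Add(-1147, -1240), -1) = Pow(-2387, -1) = Rational(-1, 2387)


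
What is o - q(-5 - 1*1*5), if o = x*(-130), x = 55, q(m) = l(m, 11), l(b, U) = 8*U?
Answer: -7238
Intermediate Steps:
q(m) = 88 (q(m) = 8*11 = 88)
o = -7150 (o = 55*(-130) = -7150)
o - q(-5 - 1*1*5) = -7150 - 1*88 = -7150 - 88 = -7238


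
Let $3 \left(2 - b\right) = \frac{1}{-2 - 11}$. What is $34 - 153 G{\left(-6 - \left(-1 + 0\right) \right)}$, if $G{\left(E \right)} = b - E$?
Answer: $- \frac{13532}{13} \approx -1040.9$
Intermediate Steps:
$b = \frac{79}{39}$ ($b = 2 - \frac{1}{3 \left(-2 - 11\right)} = 2 - \frac{1}{3 \left(-13\right)} = 2 - - \frac{1}{39} = 2 + \frac{1}{39} = \frac{79}{39} \approx 2.0256$)
$G{\left(E \right)} = \frac{79}{39} - E$
$34 - 153 G{\left(-6 - \left(-1 + 0\right) \right)} = 34 - 153 \left(\frac{79}{39} - \left(-6 - \left(-1 + 0\right)\right)\right) = 34 - 153 \left(\frac{79}{39} - \left(-6 - -1\right)\right) = 34 - 153 \left(\frac{79}{39} - \left(-6 + 1\right)\right) = 34 - 153 \left(\frac{79}{39} - -5\right) = 34 - 153 \left(\frac{79}{39} + 5\right) = 34 - \frac{13974}{13} = - \frac{13532}{13}$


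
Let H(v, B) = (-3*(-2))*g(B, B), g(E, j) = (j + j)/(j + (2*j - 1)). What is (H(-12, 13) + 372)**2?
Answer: 51065316/361 ≈ 1.4146e+5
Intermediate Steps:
g(E, j) = 2*j/(-1 + 3*j) (g(E, j) = (2*j)/(j + (-1 + 2*j)) = (2*j)/(-1 + 3*j) = 2*j/(-1 + 3*j))
H(v, B) = 12*B/(-1 + 3*B) (H(v, B) = (-3*(-2))*(2*B/(-1 + 3*B)) = 6*(2*B/(-1 + 3*B)) = 12*B/(-1 + 3*B))
(H(-12, 13) + 372)**2 = (12*13/(-1 + 3*13) + 372)**2 = (12*13/(-1 + 39) + 372)**2 = (12*13/38 + 372)**2 = (12*13*(1/38) + 372)**2 = (78/19 + 372)**2 = (7146/19)**2 = 51065316/361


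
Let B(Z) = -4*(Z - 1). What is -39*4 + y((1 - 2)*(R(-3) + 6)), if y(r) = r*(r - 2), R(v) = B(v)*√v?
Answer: -876 + 224*I*√3 ≈ -876.0 + 387.98*I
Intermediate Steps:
B(Z) = 4 - 4*Z (B(Z) = -4*(-1 + Z) = 4 - 4*Z)
R(v) = √v*(4 - 4*v) (R(v) = (4 - 4*v)*√v = √v*(4 - 4*v))
y(r) = r*(-2 + r)
-39*4 + y((1 - 2)*(R(-3) + 6)) = -39*4 + ((1 - 2)*(4*√(-3)*(1 - 1*(-3)) + 6))*(-2 + (1 - 2)*(4*√(-3)*(1 - 1*(-3)) + 6)) = -156 + (-(4*(I*√3)*(1 + 3) + 6))*(-2 - (4*(I*√3)*(1 + 3) + 6)) = -156 + (-(4*(I*√3)*4 + 6))*(-2 - (4*(I*√3)*4 + 6)) = -156 + (-(16*I*√3 + 6))*(-2 - (16*I*√3 + 6)) = -156 + (-(6 + 16*I*√3))*(-2 - (6 + 16*I*√3)) = -156 + (-6 - 16*I*√3)*(-2 + (-6 - 16*I*√3)) = -156 + (-6 - 16*I*√3)*(-8 - 16*I*√3) = -156 + (-8 - 16*I*√3)*(-6 - 16*I*√3)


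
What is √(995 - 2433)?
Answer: I*√1438 ≈ 37.921*I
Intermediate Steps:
√(995 - 2433) = √(-1438) = I*√1438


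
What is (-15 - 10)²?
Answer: 625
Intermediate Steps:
(-15 - 10)² = (-25)² = 625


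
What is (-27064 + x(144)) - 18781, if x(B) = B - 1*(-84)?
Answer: -45617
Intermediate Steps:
x(B) = 84 + B (x(B) = B + 84 = 84 + B)
(-27064 + x(144)) - 18781 = (-27064 + (84 + 144)) - 18781 = (-27064 + 228) - 18781 = -26836 - 18781 = -45617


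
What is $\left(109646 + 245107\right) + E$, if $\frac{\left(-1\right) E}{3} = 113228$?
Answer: $15069$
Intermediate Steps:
$E = -339684$ ($E = \left(-3\right) 113228 = -339684$)
$\left(109646 + 245107\right) + E = \left(109646 + 245107\right) - 339684 = 354753 - 339684 = 15069$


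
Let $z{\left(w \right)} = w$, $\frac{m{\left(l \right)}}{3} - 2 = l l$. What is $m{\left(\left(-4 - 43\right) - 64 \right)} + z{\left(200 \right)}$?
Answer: $37169$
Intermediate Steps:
$m{\left(l \right)} = 6 + 3 l^{2}$ ($m{\left(l \right)} = 6 + 3 l l = 6 + 3 l^{2}$)
$m{\left(\left(-4 - 43\right) - 64 \right)} + z{\left(200 \right)} = \left(6 + 3 \left(\left(-4 - 43\right) - 64\right)^{2}\right) + 200 = \left(6 + 3 \left(-47 - 64\right)^{2}\right) + 200 = \left(6 + 3 \left(-111\right)^{2}\right) + 200 = \left(6 + 3 \cdot 12321\right) + 200 = \left(6 + 36963\right) + 200 = 36969 + 200 = 37169$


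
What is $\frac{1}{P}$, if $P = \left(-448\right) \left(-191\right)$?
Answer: $\frac{1}{85568} \approx 1.1687 \cdot 10^{-5}$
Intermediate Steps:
$P = 85568$
$\frac{1}{P} = \frac{1}{85568}$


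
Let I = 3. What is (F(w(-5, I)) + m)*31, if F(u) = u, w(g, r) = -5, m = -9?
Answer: -434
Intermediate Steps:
(F(w(-5, I)) + m)*31 = (-5 - 9)*31 = -14*31 = -434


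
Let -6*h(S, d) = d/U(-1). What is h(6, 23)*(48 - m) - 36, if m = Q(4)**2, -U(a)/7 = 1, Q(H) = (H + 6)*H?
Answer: -18604/21 ≈ -885.90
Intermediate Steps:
Q(H) = H*(6 + H) (Q(H) = (6 + H)*H = H*(6 + H))
U(a) = -7 (U(a) = -7*1 = -7)
m = 1600 (m = (4*(6 + 4))**2 = (4*10)**2 = 40**2 = 1600)
h(S, d) = d/42 (h(S, d) = -d/(6*(-7)) = -d*(-1)/(6*7) = -(-1)*d/42 = d/42)
h(6, 23)*(48 - m) - 36 = ((1/42)*23)*(48 - 1*1600) - 36 = 23*(48 - 1600)/42 - 36 = (23/42)*(-1552) - 36 = -17848/21 - 36 = -18604/21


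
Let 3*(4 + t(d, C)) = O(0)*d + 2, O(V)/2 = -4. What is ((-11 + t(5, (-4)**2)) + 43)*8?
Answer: 368/3 ≈ 122.67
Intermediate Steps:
O(V) = -8 (O(V) = 2*(-4) = -8)
t(d, C) = -10/3 - 8*d/3 (t(d, C) = -4 + (-8*d + 2)/3 = -4 + (2 - 8*d)/3 = -4 + (2/3 - 8*d/3) = -10/3 - 8*d/3)
((-11 + t(5, (-4)**2)) + 43)*8 = ((-11 + (-10/3 - 8/3*5)) + 43)*8 = ((-11 + (-10/3 - 40/3)) + 43)*8 = ((-11 - 50/3) + 43)*8 = (-83/3 + 43)*8 = (46/3)*8 = 368/3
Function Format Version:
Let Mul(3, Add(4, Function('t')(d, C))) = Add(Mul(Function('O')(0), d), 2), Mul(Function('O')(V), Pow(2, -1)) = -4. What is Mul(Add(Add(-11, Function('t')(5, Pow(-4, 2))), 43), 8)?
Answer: Rational(368, 3) ≈ 122.67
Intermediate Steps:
Function('O')(V) = -8 (Function('O')(V) = Mul(2, -4) = -8)
Function('t')(d, C) = Add(Rational(-10, 3), Mul(Rational(-8, 3), d)) (Function('t')(d, C) = Add(-4, Mul(Rational(1, 3), Add(Mul(-8, d), 2))) = Add(-4, Mul(Rational(1, 3), Add(2, Mul(-8, d)))) = Add(-4, Add(Rational(2, 3), Mul(Rational(-8, 3), d))) = Add(Rational(-10, 3), Mul(Rational(-8, 3), d)))
Mul(Add(Add(-11, Function('t')(5, Pow(-4, 2))), 43), 8) = Mul(Add(Add(-11, Add(Rational(-10, 3), Mul(Rational(-8, 3), 5))), 43), 8) = Mul(Add(Add(-11, Add(Rational(-10, 3), Rational(-40, 3))), 43), 8) = Mul(Add(Add(-11, Rational(-50, 3)), 43), 8) = Mul(Add(Rational(-83, 3), 43), 8) = Mul(Rational(46, 3), 8) = Rational(368, 3)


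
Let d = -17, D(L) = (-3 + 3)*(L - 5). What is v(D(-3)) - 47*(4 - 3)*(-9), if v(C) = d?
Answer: 406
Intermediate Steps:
D(L) = 0 (D(L) = 0*(-5 + L) = 0)
v(C) = -17
v(D(-3)) - 47*(4 - 3)*(-9) = -17 - 47*(4 - 3)*(-9) = -17 - 47*(-9) = -17 + 423 = 406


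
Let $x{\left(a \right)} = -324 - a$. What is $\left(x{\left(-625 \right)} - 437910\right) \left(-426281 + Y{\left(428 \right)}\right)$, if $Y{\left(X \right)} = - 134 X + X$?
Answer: $211454856845$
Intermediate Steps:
$Y{\left(X \right)} = - 133 X$
$\left(x{\left(-625 \right)} - 437910\right) \left(-426281 + Y{\left(428 \right)}\right) = \left(\left(-324 - -625\right) - 437910\right) \left(-426281 - 56924\right) = \left(\left(-324 + 625\right) - 437910\right) \left(-426281 - 56924\right) = \left(301 - 437910\right) \left(-483205\right) = \left(-437609\right) \left(-483205\right) = 211454856845$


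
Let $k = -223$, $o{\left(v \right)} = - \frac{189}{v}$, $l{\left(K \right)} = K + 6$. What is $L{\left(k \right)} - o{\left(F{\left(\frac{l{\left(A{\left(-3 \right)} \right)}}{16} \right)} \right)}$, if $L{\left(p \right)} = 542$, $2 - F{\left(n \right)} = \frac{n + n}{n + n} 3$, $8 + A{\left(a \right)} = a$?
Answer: $353$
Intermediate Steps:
$A{\left(a \right)} = -8 + a$
$l{\left(K \right)} = 6 + K$
$F{\left(n \right)} = -1$ ($F{\left(n \right)} = 2 - \frac{n + n}{n + n} 3 = 2 - \frac{2 n}{2 n} 3 = 2 - 2 n \frac{1}{2 n} 3 = 2 - 1 \cdot 3 = 2 - 3 = -1$)
$L{\left(k \right)} - o{\left(F{\left(\frac{l{\left(A{\left(-3 \right)} \right)}}{16} \right)} \right)} = 542 - - \frac{189}{-1} = 542 - \left(-189\right) \left(-1\right) = 542 - 189 = 353$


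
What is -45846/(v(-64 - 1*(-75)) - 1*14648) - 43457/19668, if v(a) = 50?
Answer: 14850769/15950748 ≈ 0.93104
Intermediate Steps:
-45846/(v(-64 - 1*(-75)) - 1*14648) - 43457/19668 = -45846/(50 - 1*14648) - 43457/19668 = -45846/(50 - 14648) - 43457*1/19668 = -45846/(-14598) - 43457/19668 = -45846*(-1/14598) - 43457/19668 = 2547/811 - 43457/19668 = 14850769/15950748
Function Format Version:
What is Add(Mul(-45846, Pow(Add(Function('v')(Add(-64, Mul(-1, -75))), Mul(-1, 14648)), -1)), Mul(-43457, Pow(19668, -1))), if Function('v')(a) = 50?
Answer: Rational(14850769, 15950748) ≈ 0.93104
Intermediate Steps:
Add(Mul(-45846, Pow(Add(Function('v')(Add(-64, Mul(-1, -75))), Mul(-1, 14648)), -1)), Mul(-43457, Pow(19668, -1))) = Add(Mul(-45846, Pow(Add(50, Mul(-1, 14648)), -1)), Mul(-43457, Pow(19668, -1))) = Add(Mul(-45846, Pow(Add(50, -14648), -1)), Mul(-43457, Rational(1, 19668))) = Add(Mul(-45846, Pow(-14598, -1)), Rational(-43457, 19668)) = Add(Mul(-45846, Rational(-1, 14598)), Rational(-43457, 19668)) = Add(Rational(2547, 811), Rational(-43457, 19668)) = Rational(14850769, 15950748)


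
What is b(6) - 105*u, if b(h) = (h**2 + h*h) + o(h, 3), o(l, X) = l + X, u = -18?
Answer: 1971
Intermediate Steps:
o(l, X) = X + l
b(h) = 3 + h + 2*h**2 (b(h) = (h**2 + h*h) + (3 + h) = (h**2 + h**2) + (3 + h) = 2*h**2 + (3 + h) = 3 + h + 2*h**2)
b(6) - 105*u = (3 + 6 + 2*6**2) - 105*(-18) = (3 + 6 + 2*36) + 1890 = (3 + 6 + 72) + 1890 = 81 + 1890 = 1971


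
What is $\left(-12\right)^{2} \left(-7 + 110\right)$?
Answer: $14832$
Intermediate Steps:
$\left(-12\right)^{2} \left(-7 + 110\right) = 144 \cdot 103 = 14832$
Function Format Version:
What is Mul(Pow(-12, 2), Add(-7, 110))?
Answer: 14832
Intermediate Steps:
Mul(Pow(-12, 2), Add(-7, 110)) = Mul(144, 103) = 14832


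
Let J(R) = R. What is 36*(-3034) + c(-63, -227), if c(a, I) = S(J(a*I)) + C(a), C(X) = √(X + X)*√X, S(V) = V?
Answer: -94923 - 63*√2 ≈ -95012.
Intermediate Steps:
C(X) = X*√2 (C(X) = √(2*X)*√X = (√2*√X)*√X = X*√2)
c(a, I) = I*a + a*√2 (c(a, I) = a*I + a*√2 = I*a + a*√2)
36*(-3034) + c(-63, -227) = 36*(-3034) - 63*(-227 + √2) = -109224 + (14301 - 63*√2) = -94923 - 63*√2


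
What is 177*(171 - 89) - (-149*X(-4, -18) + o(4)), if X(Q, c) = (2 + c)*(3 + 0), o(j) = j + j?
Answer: 7354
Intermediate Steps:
o(j) = 2*j
X(Q, c) = 6 + 3*c (X(Q, c) = (2 + c)*3 = 6 + 3*c)
177*(171 - 89) - (-149*X(-4, -18) + o(4)) = 177*(171 - 89) - (-149*(6 + 3*(-18)) + 2*4) = 177*82 - (-149*(6 - 54) + 8) = 14514 - (-149*(-48) + 8) = 14514 - (7152 + 8) = 14514 - 1*7160 = 14514 - 7160 = 7354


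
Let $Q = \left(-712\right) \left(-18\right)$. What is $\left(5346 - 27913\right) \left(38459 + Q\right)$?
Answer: $-1157122925$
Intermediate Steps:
$Q = 12816$
$\left(5346 - 27913\right) \left(38459 + Q\right) = \left(5346 - 27913\right) \left(38459 + 12816\right) = \left(-22567\right) 51275 = -1157122925$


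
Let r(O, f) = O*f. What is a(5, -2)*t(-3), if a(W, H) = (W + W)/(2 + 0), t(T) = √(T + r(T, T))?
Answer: 5*√6 ≈ 12.247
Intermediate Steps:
t(T) = √(T + T²) (t(T) = √(T + T*T) = √(T + T²))
a(W, H) = W (a(W, H) = (2*W)/2 = (2*W)*(½) = W)
a(5, -2)*t(-3) = 5*√(-3*(1 - 3)) = 5*√(-3*(-2)) = 5*√6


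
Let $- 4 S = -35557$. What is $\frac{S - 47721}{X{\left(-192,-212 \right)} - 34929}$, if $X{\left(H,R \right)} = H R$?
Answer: $- \frac{155327}{23100} \approx -6.7241$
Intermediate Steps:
$S = \frac{35557}{4}$ ($S = \left(- \frac{1}{4}\right) \left(-35557\right) = \frac{35557}{4} \approx 8889.3$)
$\frac{S - 47721}{X{\left(-192,-212 \right)} - 34929} = \frac{\frac{35557}{4} - 47721}{\left(-192\right) \left(-212\right) - 34929} = - \frac{155327}{4 \left(40704 - 34929\right)} = - \frac{155327}{4 \cdot 5775} = \left(- \frac{155327}{4}\right) \frac{1}{5775} = - \frac{155327}{23100}$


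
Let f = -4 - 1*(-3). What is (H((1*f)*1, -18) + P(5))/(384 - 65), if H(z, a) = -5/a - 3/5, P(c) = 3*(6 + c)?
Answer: 2941/28710 ≈ 0.10244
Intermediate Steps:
f = -1 (f = -4 + 3 = -1)
P(c) = 18 + 3*c
H(z, a) = -3/5 - 5/a (H(z, a) = -5/a - 3*1/5 = -5/a - 3/5 = -3/5 - 5/a)
(H((1*f)*1, -18) + P(5))/(384 - 65) = ((-3/5 - 5/(-18)) + (18 + 3*5))/(384 - 65) = ((-3/5 - 5*(-1/18)) + (18 + 15))/319 = ((-3/5 + 5/18) + 33)*(1/319) = (-29/90 + 33)*(1/319) = (2941/90)*(1/319) = 2941/28710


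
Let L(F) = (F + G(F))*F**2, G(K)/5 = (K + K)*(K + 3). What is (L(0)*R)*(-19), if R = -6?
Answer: 0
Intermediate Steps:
G(K) = 10*K*(3 + K) (G(K) = 5*((K + K)*(K + 3)) = 5*((2*K)*(3 + K)) = 5*(2*K*(3 + K)) = 10*K*(3 + K))
L(F) = F**2*(F + 10*F*(3 + F)) (L(F) = (F + 10*F*(3 + F))*F**2 = F**2*(F + 10*F*(3 + F)))
(L(0)*R)*(-19) = ((0**3*(31 + 10*0))*(-6))*(-19) = ((0*(31 + 0))*(-6))*(-19) = ((0*31)*(-6))*(-19) = (0*(-6))*(-19) = 0*(-19) = 0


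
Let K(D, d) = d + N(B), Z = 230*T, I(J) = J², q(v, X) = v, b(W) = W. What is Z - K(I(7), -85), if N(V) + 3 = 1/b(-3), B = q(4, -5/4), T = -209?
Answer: -143945/3 ≈ -47982.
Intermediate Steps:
B = 4
N(V) = -10/3 (N(V) = -3 + 1/(-3) = -3 - ⅓ = -10/3)
Z = -48070 (Z = 230*(-209) = -48070)
K(D, d) = -10/3 + d (K(D, d) = d - 10/3 = -10/3 + d)
Z - K(I(7), -85) = -48070 - (-10/3 - 85) = -48070 - 1*(-265/3) = -48070 + 265/3 = -143945/3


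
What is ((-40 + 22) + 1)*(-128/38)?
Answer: 1088/19 ≈ 57.263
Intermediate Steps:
((-40 + 22) + 1)*(-128/38) = (-18 + 1)*(-128*1/38) = -17*(-64/19) = 1088/19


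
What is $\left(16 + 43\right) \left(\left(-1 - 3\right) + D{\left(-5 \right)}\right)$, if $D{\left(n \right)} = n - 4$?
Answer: $-767$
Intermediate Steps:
$D{\left(n \right)} = -4 + n$
$\left(16 + 43\right) \left(\left(-1 - 3\right) + D{\left(-5 \right)}\right) = \left(16 + 43\right) \left(\left(-1 - 3\right) - 9\right) = 59 \left(-4 - 9\right) = 59 \left(-13\right) = -767$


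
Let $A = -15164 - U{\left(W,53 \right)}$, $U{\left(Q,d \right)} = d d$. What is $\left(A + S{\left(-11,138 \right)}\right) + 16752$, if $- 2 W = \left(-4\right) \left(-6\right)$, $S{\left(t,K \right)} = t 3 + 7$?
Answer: $-1247$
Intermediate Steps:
$S{\left(t,K \right)} = 7 + 3 t$ ($S{\left(t,K \right)} = 3 t + 7 = 7 + 3 t$)
$W = -12$ ($W = - \frac{\left(-4\right) \left(-6\right)}{2} = \left(- \frac{1}{2}\right) 24 = -12$)
$U{\left(Q,d \right)} = d^{2}$
$A = -17973$ ($A = -15164 - 53^{2} = -15164 - 2809 = -17973$)
$\left(A + S{\left(-11,138 \right)}\right) + 16752 = \left(-17973 + \left(7 + 3 \left(-11\right)\right)\right) + 16752 = \left(-17973 + \left(7 - 33\right)\right) + 16752 = \left(-17973 - 26\right) + 16752 = -17999 + 16752 = -1247$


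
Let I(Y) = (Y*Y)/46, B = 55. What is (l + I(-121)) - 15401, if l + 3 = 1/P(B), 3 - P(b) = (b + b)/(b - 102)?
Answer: -174177531/11546 ≈ -15086.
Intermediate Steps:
P(b) = 3 - 2*b/(-102 + b) (P(b) = 3 - (b + b)/(b - 102) = 3 - 2*b/(-102 + b))
I(Y) = Y²/46 (I(Y) = Y²*(1/46) = Y²/46)
l = -706/251 (l = -3 + 1/((-306 + 55)/(-102 + 55)) = -3 + 1/(-251/(-47)) = -3 + 1/(-1/47*(-251)) = -3 + 1/(251/47) = -3 + 47/251 = -706/251 ≈ -2.8127)
(l + I(-121)) - 15401 = (-706/251 + (1/46)*(-121)²) - 15401 = (-706/251 + (1/46)*14641) - 15401 = (-706/251 + 14641/46) - 15401 = 3642415/11546 - 15401 = -174177531/11546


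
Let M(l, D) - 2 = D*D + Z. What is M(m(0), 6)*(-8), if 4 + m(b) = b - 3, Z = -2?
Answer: -288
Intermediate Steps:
m(b) = -7 + b (m(b) = -4 + (b - 3) = -4 + (-3 + b) = -7 + b)
M(l, D) = D² (M(l, D) = 2 + (D*D - 2) = 2 + (D² - 2) = 2 + (-2 + D²) = D²)
M(m(0), 6)*(-8) = 6²*(-8) = 36*(-8) = -288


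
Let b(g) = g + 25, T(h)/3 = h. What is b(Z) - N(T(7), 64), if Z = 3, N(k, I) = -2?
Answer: 30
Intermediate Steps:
T(h) = 3*h
b(g) = 25 + g
b(Z) - N(T(7), 64) = (25 + 3) - 1*(-2) = 28 + 2 = 30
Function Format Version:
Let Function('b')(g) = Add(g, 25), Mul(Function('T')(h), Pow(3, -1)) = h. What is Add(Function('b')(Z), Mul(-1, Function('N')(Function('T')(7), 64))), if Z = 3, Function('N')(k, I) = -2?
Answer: 30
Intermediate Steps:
Function('T')(h) = Mul(3, h)
Function('b')(g) = Add(25, g)
Add(Function('b')(Z), Mul(-1, Function('N')(Function('T')(7), 64))) = Add(Add(25, 3), Mul(-1, -2)) = Add(28, 2) = 30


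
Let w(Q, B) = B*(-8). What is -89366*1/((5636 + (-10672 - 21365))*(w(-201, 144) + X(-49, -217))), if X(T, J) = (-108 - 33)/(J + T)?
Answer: -23771356/8086388691 ≈ -0.0029397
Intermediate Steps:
w(Q, B) = -8*B
X(T, J) = -141/(J + T)
-89366*1/((5636 + (-10672 - 21365))*(w(-201, 144) + X(-49, -217))) = -89366*1/((5636 + (-10672 - 21365))*(-8*144 - 141/(-217 - 49))) = -89366*1/((-1152 - 141/(-266))*(5636 - 32037)) = -89366*(-1/(26401*(-1152 - 141*(-1/266)))) = -89366*(-1/(26401*(-1152 + 141/266))) = -89366/((-306291/266*(-26401))) = -89366/8086388691/266 = -89366*266/8086388691 = -23771356/8086388691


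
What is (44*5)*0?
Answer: 0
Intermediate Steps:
(44*5)*0 = 220*0 = 0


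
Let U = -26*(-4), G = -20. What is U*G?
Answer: -2080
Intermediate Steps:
U = 104
U*G = 104*(-20) = -2080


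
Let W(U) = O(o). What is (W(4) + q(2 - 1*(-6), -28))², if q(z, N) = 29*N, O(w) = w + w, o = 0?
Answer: 659344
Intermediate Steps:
O(w) = 2*w
W(U) = 0 (W(U) = 2*0 = 0)
(W(4) + q(2 - 1*(-6), -28))² = (0 + 29*(-28))² = (0 - 812)² = (-812)² = 659344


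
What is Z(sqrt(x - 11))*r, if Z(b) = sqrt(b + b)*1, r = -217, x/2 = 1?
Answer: -217*sqrt(6)*sqrt(I) ≈ -375.85 - 375.85*I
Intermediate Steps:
x = 2 (x = 2*1 = 2)
Z(b) = sqrt(2)*sqrt(b) (Z(b) = sqrt(2*b)*1 = (sqrt(2)*sqrt(b))*1 = sqrt(2)*sqrt(b))
Z(sqrt(x - 11))*r = (sqrt(2)*sqrt(sqrt(2 - 11)))*(-217) = (sqrt(2)*sqrt(sqrt(-9)))*(-217) = (sqrt(2)*sqrt(3*I))*(-217) = (sqrt(2)*(sqrt(3)*sqrt(I)))*(-217) = (sqrt(6)*sqrt(I))*(-217) = -217*sqrt(6)*sqrt(I)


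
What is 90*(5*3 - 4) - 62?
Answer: 928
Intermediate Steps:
90*(5*3 - 4) - 62 = 90*(15 - 4) - 62 = 90*11 - 62 = 990 - 62 = 928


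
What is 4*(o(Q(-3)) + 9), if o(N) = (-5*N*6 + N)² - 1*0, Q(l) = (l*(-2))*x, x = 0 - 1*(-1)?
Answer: 121140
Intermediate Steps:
x = 1 (x = 0 + 1 = 1)
Q(l) = -2*l (Q(l) = (l*(-2))*1 = -2*l*1 = -2*l)
o(N) = 841*N² (o(N) = (-30*N + N)² + 0 = (-29*N)² + 0 = 841*N² + 0 = 841*N²)
4*(o(Q(-3)) + 9) = 4*(841*(-2*(-3))² + 9) = 4*(841*6² + 9) = 4*(841*36 + 9) = 4*(30276 + 9) = 4*30285 = 121140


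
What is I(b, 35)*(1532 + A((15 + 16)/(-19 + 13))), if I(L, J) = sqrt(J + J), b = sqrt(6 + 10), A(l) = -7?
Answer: 1525*sqrt(70) ≈ 12759.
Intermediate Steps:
b = 4 (b = sqrt(16) = 4)
I(L, J) = sqrt(2)*sqrt(J) (I(L, J) = sqrt(2*J) = sqrt(2)*sqrt(J))
I(b, 35)*(1532 + A((15 + 16)/(-19 + 13))) = (sqrt(2)*sqrt(35))*(1532 - 7) = sqrt(70)*1525 = 1525*sqrt(70)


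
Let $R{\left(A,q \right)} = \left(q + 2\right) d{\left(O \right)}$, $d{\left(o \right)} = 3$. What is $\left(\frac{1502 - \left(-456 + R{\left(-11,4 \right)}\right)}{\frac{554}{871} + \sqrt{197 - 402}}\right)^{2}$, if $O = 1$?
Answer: $\frac{2855221267600}{\left(554 + 871 i \sqrt{205}\right)^{2}} \approx -18251.0 - 1624.7 i$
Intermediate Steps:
$R{\left(A,q \right)} = 6 + 3 q$ ($R{\left(A,q \right)} = \left(q + 2\right) 3 = \left(2 + q\right) 3 = 6 + 3 q$)
$\left(\frac{1502 - \left(-456 + R{\left(-11,4 \right)}\right)}{\frac{554}{871} + \sqrt{197 - 402}}\right)^{2} = \left(\frac{1502 + \left(456 - \left(6 + 3 \cdot 4\right)\right)}{\frac{554}{871} + \sqrt{197 - 402}}\right)^{2} = \left(\frac{1502 + \left(456 - \left(6 + 12\right)\right)}{554 \cdot \frac{1}{871} + \sqrt{-205}}\right)^{2} = \left(\frac{1502 + \left(456 - 18\right)}{\frac{554}{871} + i \sqrt{205}}\right)^{2} = \left(\frac{1502 + 438}{\frac{554}{871} + i \sqrt{205}}\right)^{2} = \left(\frac{1940}{\frac{554}{871} + i \sqrt{205}}\right)^{2} = \frac{3763600}{\left(\frac{554}{871} + i \sqrt{205}\right)^{2}}$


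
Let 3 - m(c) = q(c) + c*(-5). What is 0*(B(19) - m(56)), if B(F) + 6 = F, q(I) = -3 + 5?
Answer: 0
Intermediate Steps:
q(I) = 2
m(c) = 1 + 5*c (m(c) = 3 - (2 + c*(-5)) = 3 - (2 - 5*c) = 3 + (-2 + 5*c) = 1 + 5*c)
B(F) = -6 + F
0*(B(19) - m(56)) = 0*((-6 + 19) - (1 + 5*56)) = 0*(13 - (1 + 280)) = 0*(13 - 1*281) = 0*(13 - 281) = 0*(-268) = 0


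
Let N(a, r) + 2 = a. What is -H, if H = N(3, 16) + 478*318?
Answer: -152005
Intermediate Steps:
N(a, r) = -2 + a
H = 152005 (H = (-2 + 3) + 478*318 = 1 + 152004 = 152005)
-H = -1*152005 = -152005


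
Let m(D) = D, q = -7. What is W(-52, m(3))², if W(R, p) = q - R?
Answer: 2025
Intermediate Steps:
W(R, p) = -7 - R
W(-52, m(3))² = (-7 - 1*(-52))² = (-7 + 52)² = 45² = 2025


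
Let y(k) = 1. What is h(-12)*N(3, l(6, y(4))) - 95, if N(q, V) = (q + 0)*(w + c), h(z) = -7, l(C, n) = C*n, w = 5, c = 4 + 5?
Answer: -389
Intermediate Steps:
c = 9
N(q, V) = 14*q (N(q, V) = (q + 0)*(5 + 9) = q*14 = 14*q)
h(-12)*N(3, l(6, y(4))) - 95 = -98*3 - 95 = -7*42 - 95 = -294 - 95 = -389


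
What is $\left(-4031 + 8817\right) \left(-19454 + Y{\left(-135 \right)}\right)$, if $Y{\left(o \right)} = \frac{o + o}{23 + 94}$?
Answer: $- \frac{1210532552}{13} \approx -9.3118 \cdot 10^{7}$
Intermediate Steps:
$Y{\left(o \right)} = \frac{2 o}{117}$
$\left(-4031 + 8817\right) \left(-19454 + Y{\left(-135 \right)}\right) = \left(-4031 + 8817\right) \left(-19454 + \frac{2}{117} \left(-135\right)\right) = 4786 \left(-19454 - \frac{30}{13}\right) = 4786 \left(- \frac{252932}{13}\right) = - \frac{1210532552}{13}$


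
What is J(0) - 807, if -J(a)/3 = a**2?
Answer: -807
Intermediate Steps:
J(a) = -3*a**2
J(0) - 807 = -3*0**2 - 807 = -3*0 - 807 = 0 - 807 = -807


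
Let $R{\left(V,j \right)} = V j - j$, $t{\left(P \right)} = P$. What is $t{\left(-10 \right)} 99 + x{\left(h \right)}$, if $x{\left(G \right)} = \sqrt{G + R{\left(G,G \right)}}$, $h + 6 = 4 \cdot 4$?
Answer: $-980$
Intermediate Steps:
$R{\left(V,j \right)} = - j + V j$
$h = 10$ ($h = -6 + 4 \cdot 4 = -6 + 16 = 10$)
$x{\left(G \right)} = \sqrt{G + G \left(-1 + G\right)}$
$t{\left(-10 \right)} 99 + x{\left(h \right)} = \left(-10\right) 99 + \sqrt{10^{2}} = -990 + \sqrt{100} = -990 + 10 = -980$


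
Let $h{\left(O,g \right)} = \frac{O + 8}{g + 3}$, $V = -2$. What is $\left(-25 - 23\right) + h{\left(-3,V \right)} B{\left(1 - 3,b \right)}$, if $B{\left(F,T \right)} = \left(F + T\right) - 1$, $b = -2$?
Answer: $-73$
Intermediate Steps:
$h{\left(O,g \right)} = \frac{8 + O}{3 + g}$
$B{\left(F,T \right)} = -1 + F + T$
$\left(-25 - 23\right) + h{\left(-3,V \right)} B{\left(1 - 3,b \right)} = \left(-25 - 23\right) + \frac{8 - 3}{3 - 2} \left(-1 + \left(1 - 3\right) - 2\right) = -48 + 1^{-1} \cdot 5 \left(-1 - 2 - 2\right) = -48 + 1 \cdot 5 \left(-5\right) = -48 + 5 \left(-5\right) = -48 - 25 = -73$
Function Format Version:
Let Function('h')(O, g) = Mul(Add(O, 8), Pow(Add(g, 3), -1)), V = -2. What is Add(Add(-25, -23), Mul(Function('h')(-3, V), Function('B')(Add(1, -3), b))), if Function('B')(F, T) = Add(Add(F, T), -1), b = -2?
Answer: -73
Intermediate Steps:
Function('h')(O, g) = Mul(Pow(Add(3, g), -1), Add(8, O)) (Function('h')(O, g) = Mul(Add(8, O), Pow(Add(3, g), -1)) = Mul(Pow(Add(3, g), -1), Add(8, O)))
Function('B')(F, T) = Add(-1, F, T)
Add(Add(-25, -23), Mul(Function('h')(-3, V), Function('B')(Add(1, -3), b))) = Add(Add(-25, -23), Mul(Mul(Pow(Add(3, -2), -1), Add(8, -3)), Add(-1, Add(1, -3), -2))) = Add(-48, Mul(Mul(Pow(1, -1), 5), Add(-1, -2, -2))) = Add(-48, Mul(Mul(1, 5), -5)) = Add(-48, Mul(5, -5)) = Add(-48, -25) = -73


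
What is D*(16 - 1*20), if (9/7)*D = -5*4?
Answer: 560/9 ≈ 62.222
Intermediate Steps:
D = -140/9 (D = 7*(-5*4)/9 = (7/9)*(-20) = -140/9 ≈ -15.556)
D*(16 - 1*20) = -140*(16 - 1*20)/9 = -140*(16 - 20)/9 = -140/9*(-4) = 560/9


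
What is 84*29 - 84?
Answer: 2352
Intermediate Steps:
84*29 - 84 = 2436 - 84 = 2352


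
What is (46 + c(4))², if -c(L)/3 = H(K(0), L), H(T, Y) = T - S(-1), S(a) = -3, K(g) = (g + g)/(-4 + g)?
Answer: 1369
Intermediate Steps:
K(g) = 2*g/(-4 + g) (K(g) = (2*g)/(-4 + g) = 2*g/(-4 + g))
H(T, Y) = 3 + T (H(T, Y) = T - 1*(-3) = T + 3 = 3 + T)
c(L) = -9 (c(L) = -3*(3 + 2*0/(-4 + 0)) = -3*(3 + 2*0/(-4)) = -3*(3 + 2*0*(-¼)) = -3*(3 + 0) = -3*3 = -9)
(46 + c(4))² = (46 - 9)² = 37² = 1369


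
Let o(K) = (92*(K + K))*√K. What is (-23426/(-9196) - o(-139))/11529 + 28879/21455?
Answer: 218733852719/162476698230 + 25576*I*√139/11529 ≈ 1.3462 + 26.155*I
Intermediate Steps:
o(K) = 184*K^(3/2) (o(K) = (92*(2*K))*√K = (184*K)*√K = 184*K^(3/2))
(-23426/(-9196) - o(-139))/11529 + 28879/21455 = (-23426/(-9196) - 184*(-139)^(3/2))/11529 + 28879/21455 = (-23426*(-1/9196) - 184*(-139*I*√139))*(1/11529) + 28879*(1/21455) = (11713/4598 - (-25576)*I*√139)*(1/11529) + 28879/21455 = (11713/4598 + 25576*I*√139)*(1/11529) + 28879/21455 = (11713/53010342 + 25576*I*√139/11529) + 28879/21455 = 218733852719/162476698230 + 25576*I*√139/11529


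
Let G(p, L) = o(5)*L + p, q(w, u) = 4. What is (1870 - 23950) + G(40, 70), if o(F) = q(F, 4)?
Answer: -21760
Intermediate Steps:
o(F) = 4
G(p, L) = p + 4*L (G(p, L) = 4*L + p = p + 4*L)
(1870 - 23950) + G(40, 70) = (1870 - 23950) + (40 + 4*70) = -22080 + (40 + 280) = -22080 + 320 = -21760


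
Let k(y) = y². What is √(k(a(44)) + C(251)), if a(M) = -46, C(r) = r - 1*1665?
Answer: 3*√78 ≈ 26.495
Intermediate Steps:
C(r) = -1665 + r (C(r) = r - 1665 = -1665 + r)
√(k(a(44)) + C(251)) = √((-46)² + (-1665 + 251)) = √(2116 - 1414) = √702 = 3*√78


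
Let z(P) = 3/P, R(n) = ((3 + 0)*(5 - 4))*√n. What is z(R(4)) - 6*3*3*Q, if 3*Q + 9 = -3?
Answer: 433/2 ≈ 216.50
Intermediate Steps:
Q = -4 (Q = -3 + (⅓)*(-3) = -3 - 1 = -4)
R(n) = 3*√n (R(n) = (3*1)*√n = 3*√n)
z(R(4)) - 6*3*3*Q = 3/((3*√4)) - 6*3*3*(-4) = 3/((3*2)) - 54*(-4) = 3/6 - 6*(-36) = 3*(⅙) + 216 = ½ + 216 = 433/2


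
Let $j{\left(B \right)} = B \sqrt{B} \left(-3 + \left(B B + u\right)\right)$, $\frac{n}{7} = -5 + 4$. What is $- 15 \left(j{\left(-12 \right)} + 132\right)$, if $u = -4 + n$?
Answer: $-1980 + 46800 i \sqrt{3} \approx -1980.0 + 81060.0 i$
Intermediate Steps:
$n = -7$ ($n = 7 \left(-5 + 4\right) = 7 \left(-1\right) = -7$)
$u = -11$ ($u = -4 - 7 = -11$)
$j{\left(B \right)} = B^{\frac{3}{2}} \left(-14 + B^{2}\right)$ ($j{\left(B \right)} = B \sqrt{B} \left(-3 + \left(B B - 11\right)\right) = B^{\frac{3}{2}} \left(-3 + \left(B^{2} - 11\right)\right) = B^{\frac{3}{2}} \left(-3 + \left(-11 + B^{2}\right)\right) = B^{\frac{3}{2}} \left(-14 + B^{2}\right)$)
$- 15 \left(j{\left(-12 \right)} + 132\right) = - 15 \left(\left(-12\right)^{\frac{3}{2}} \left(-14 + \left(-12\right)^{2}\right) + 132\right) = - 15 \left(- 24 i \sqrt{3} \left(-14 + 144\right) + 132\right) = - 15 \left(- 24 i \sqrt{3} \cdot 130 + 132\right) = - 15 \left(- 3120 i \sqrt{3} + 132\right) = - 15 \left(132 - 3120 i \sqrt{3}\right) = -1980 + 46800 i \sqrt{3}$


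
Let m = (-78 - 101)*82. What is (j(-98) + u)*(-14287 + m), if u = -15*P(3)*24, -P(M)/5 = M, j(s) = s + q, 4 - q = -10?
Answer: -153977940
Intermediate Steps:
q = 14 (q = 4 - 1*(-10) = 4 + 10 = 14)
j(s) = 14 + s (j(s) = s + 14 = 14 + s)
m = -14678 (m = -179*82 = -14678)
P(M) = -5*M
u = 5400 (u = -(-75)*3*24 = -15*(-15)*24 = 225*24 = 5400)
(j(-98) + u)*(-14287 + m) = ((14 - 98) + 5400)*(-14287 - 14678) = (-84 + 5400)*(-28965) = 5316*(-28965) = -153977940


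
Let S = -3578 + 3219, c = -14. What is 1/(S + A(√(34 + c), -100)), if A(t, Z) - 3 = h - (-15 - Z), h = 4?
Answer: -1/437 ≈ -0.0022883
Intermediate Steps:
S = -359
A(t, Z) = 22 + Z (A(t, Z) = 3 + (4 - (-15 - Z)) = 3 + (4 + (15 + Z)) = 3 + (19 + Z) = 22 + Z)
1/(S + A(√(34 + c), -100)) = 1/(-359 + (22 - 100)) = 1/(-359 - 78) = 1/(-437) = -1/437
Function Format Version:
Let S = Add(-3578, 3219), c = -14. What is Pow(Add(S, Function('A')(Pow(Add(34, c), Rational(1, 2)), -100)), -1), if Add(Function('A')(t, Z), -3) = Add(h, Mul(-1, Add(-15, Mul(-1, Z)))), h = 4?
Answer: Rational(-1, 437) ≈ -0.0022883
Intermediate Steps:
S = -359
Function('A')(t, Z) = Add(22, Z) (Function('A')(t, Z) = Add(3, Add(4, Mul(-1, Add(-15, Mul(-1, Z))))) = Add(3, Add(4, Add(15, Z))) = Add(3, Add(19, Z)) = Add(22, Z))
Pow(Add(S, Function('A')(Pow(Add(34, c), Rational(1, 2)), -100)), -1) = Pow(Add(-359, Add(22, -100)), -1) = Pow(Add(-359, -78), -1) = Pow(-437, -1) = Rational(-1, 437)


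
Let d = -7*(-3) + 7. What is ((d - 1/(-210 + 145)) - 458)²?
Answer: 781146601/4225 ≈ 1.8489e+5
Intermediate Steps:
d = 28 (d = 21 + 7 = 28)
((d - 1/(-210 + 145)) - 458)² = ((28 - 1/(-210 + 145)) - 458)² = ((28 - 1/(-65)) - 458)² = ((28 - 1*(-1/65)) - 458)² = ((28 + 1/65) - 458)² = (1821/65 - 458)² = (-27949/65)² = 781146601/4225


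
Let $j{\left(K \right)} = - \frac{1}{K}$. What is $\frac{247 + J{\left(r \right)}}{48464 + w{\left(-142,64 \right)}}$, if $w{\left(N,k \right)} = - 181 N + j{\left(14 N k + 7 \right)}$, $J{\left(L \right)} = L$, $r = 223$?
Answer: $\frac{59795750}{9435769351} \approx 0.0063371$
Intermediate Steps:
$w{\left(N,k \right)} = - \frac{1}{7 + 14 N k} - 181 N$ ($w{\left(N,k \right)} = - 181 N - \frac{1}{14 N k + 7} = - 181 N - \frac{1}{7 + 14 N k} = - \frac{1}{7 + 14 N k} - 181 N$)
$\frac{247 + J{\left(r \right)}}{48464 + w{\left(-142,64 \right)}} = \frac{247 + 223}{48464 + \frac{-1 - - 179914 \left(1 + 2 \left(-142\right) 64\right)}{7 \left(1 + 2 \left(-142\right) 64\right)}} = \frac{470}{48464 + \frac{-1 - - 179914 \left(1 - 18176\right)}{7 \left(1 - 18176\right)}} = \frac{470}{48464 + \frac{-1 - \left(-179914\right) \left(-18175\right)}{7 \left(-18175\right)}} = \frac{470}{48464 + \frac{1}{7} \left(- \frac{1}{18175}\right) \left(-1 - 3269936950\right)} = \frac{470}{48464 + \frac{1}{7} \left(- \frac{1}{18175}\right) \left(-3269936951\right)} = \frac{470}{48464 + \frac{3269936951}{127225}} = \frac{470}{\frac{9435769351}{127225}} = 470 \cdot \frac{127225}{9435769351} = \frac{59795750}{9435769351}$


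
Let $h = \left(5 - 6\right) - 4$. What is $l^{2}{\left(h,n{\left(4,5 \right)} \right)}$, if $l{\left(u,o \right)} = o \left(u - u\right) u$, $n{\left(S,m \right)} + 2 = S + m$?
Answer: $0$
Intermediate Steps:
$h = -5$ ($h = -1 - 4 = -5$)
$n{\left(S,m \right)} = -2 + S + m$ ($n{\left(S,m \right)} = -2 + \left(S + m\right) = -2 + S + m$)
$l{\left(u,o \right)} = 0$ ($l{\left(u,o \right)} = o 0 u = 0 u = 0$)
$l^{2}{\left(h,n{\left(4,5 \right)} \right)} = 0^{2} = 0$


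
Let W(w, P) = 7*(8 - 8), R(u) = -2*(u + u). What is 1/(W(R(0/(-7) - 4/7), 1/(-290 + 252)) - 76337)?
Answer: -1/76337 ≈ -1.3100e-5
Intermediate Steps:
R(u) = -4*u
W(w, P) = 0 (W(w, P) = 7*0 = 0)
1/(W(R(0/(-7) - 4/7), 1/(-290 + 252)) - 76337) = 1/(0 - 76337) = 1/(-76337) = -1/76337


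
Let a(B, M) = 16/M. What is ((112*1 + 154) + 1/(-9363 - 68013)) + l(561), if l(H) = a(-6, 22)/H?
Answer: 14112470397/53054144 ≈ 266.00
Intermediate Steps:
l(H) = 8/(11*H) (l(H) = (16/22)/H = (16*(1/22))/H = 8/(11*H))
((112*1 + 154) + 1/(-9363 - 68013)) + l(561) = ((112*1 + 154) + 1/(-9363 - 68013)) + (8/11)/561 = ((112 + 154) + 1/(-77376)) + (8/11)*(1/561) = (266 - 1/77376) + 8/6171 = 20582015/77376 + 8/6171 = 14112470397/53054144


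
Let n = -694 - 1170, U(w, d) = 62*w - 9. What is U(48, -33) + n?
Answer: 1103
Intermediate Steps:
U(w, d) = -9 + 62*w
n = -1864
U(48, -33) + n = (-9 + 62*48) - 1864 = (-9 + 2976) - 1864 = 2967 - 1864 = 1103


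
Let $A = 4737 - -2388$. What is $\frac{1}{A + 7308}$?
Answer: $\frac{1}{14433} \approx 6.9286 \cdot 10^{-5}$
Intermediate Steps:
$A = 7125$ ($A = 4737 + 2388 = 7125$)
$\frac{1}{A + 7308} = \frac{1}{7125 + 7308} = \frac{1}{14433}$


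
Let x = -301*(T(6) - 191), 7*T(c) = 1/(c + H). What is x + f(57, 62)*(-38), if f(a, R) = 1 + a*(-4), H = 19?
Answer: 1652882/25 ≈ 66115.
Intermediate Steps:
T(c) = 1/(7*(19 + c)) (T(c) = 1/(7*(c + 19)) = 1/(7*(19 + c)))
f(a, R) = 1 - 4*a
x = 1437232/25 (x = -301*(1/(7*(19 + 6)) - 191) = -301*((⅐)/25 - 191) = -301*((⅐)*(1/25) - 191) = -301*(1/175 - 191) = -301*(-33424/175) = 1437232/25 ≈ 57489.)
x + f(57, 62)*(-38) = 1437232/25 + (1 - 4*57)*(-38) = 1437232/25 + (1 - 228)*(-38) = 1437232/25 - 227*(-38) = 1437232/25 + 8626 = 1652882/25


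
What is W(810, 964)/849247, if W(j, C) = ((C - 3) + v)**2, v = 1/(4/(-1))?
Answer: 2109807/1941136 ≈ 1.0869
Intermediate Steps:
v = -1/4 (v = 1/(4*(-1)) = 1/(-4) = -1/4 ≈ -0.25000)
W(j, C) = (-13/4 + C)**2 (W(j, C) = ((C - 3) - 1/4)**2 = ((-3 + C) - 1/4)**2 = (-13/4 + C)**2)
W(810, 964)/849247 = ((-13 + 4*964)**2/16)/849247 = ((-13 + 3856)**2/16)*(1/849247) = ((1/16)*3843**2)*(1/849247) = ((1/16)*14768649)*(1/849247) = (14768649/16)*(1/849247) = 2109807/1941136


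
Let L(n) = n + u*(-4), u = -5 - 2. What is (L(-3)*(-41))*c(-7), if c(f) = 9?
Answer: -9225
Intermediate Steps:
u = -7
L(n) = 28 + n (L(n) = n - 7*(-4) = n + 28 = 28 + n)
(L(-3)*(-41))*c(-7) = ((28 - 3)*(-41))*9 = (25*(-41))*9 = -1025*9 = -9225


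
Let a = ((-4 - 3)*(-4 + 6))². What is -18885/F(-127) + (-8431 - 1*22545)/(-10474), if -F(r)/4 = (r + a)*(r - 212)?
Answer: 450072829/163331556 ≈ 2.7556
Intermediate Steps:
a = 196 (a = (-7*2)² = (-14)² = 196)
F(r) = -4*(-212 + r)*(196 + r) (F(r) = -4*(r + 196)*(r - 212) = -4*(196 + r)*(-212 + r) = -4*(-212 + r)*(196 + r))
-18885/F(-127) + (-8431 - 1*22545)/(-10474) = -18885/(166208 - 4*(-127)² + 64*(-127)) + (-8431 - 1*22545)/(-10474) = -18885/(166208 - 4*16129 - 8128) + (-8431 - 22545)*(-1/10474) = -18885/(166208 - 64516 - 8128) - 30976*(-1/10474) = -18885/93564 + 15488/5237 = -18885*1/93564 + 15488/5237 = -6295/31188 + 15488/5237 = 450072829/163331556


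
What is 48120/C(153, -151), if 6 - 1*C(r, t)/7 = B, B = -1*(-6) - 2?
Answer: 24060/7 ≈ 3437.1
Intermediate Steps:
B = 4 (B = 6 - 2 = 4)
C(r, t) = 14 (C(r, t) = 42 - 7*4 = 42 - 28 = 14)
48120/C(153, -151) = 48120/14 = 48120*(1/14) = 24060/7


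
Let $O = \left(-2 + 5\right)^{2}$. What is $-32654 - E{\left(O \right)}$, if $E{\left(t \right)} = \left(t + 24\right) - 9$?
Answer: $-32678$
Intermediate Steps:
$O = 9$ ($O = 3^{2} = 9$)
$E{\left(t \right)} = 15 + t$ ($E{\left(t \right)} = \left(24 + t\right) - 9 = 15 + t$)
$-32654 - E{\left(O \right)} = -32654 - \left(15 + 9\right) = -32654 - 24 = -32678$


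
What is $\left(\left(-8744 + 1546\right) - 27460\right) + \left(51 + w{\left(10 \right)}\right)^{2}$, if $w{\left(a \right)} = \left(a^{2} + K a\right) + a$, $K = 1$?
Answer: $-5417$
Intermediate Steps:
$w{\left(a \right)} = a^{2} + 2 a$ ($w{\left(a \right)} = \left(a^{2} + 1 a\right) + a = \left(a^{2} + a\right) + a = \left(a + a^{2}\right) + a = a^{2} + 2 a$)
$\left(\left(-8744 + 1546\right) - 27460\right) + \left(51 + w{\left(10 \right)}\right)^{2} = \left(\left(-8744 + 1546\right) - 27460\right) + \left(51 + 10 \left(2 + 10\right)\right)^{2} = \left(-7198 - 27460\right) + \left(51 + 10 \cdot 12\right)^{2} = -34658 + \left(51 + 120\right)^{2} = -34658 + 171^{2} = -34658 + 29241 = -5417$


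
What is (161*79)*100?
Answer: 1271900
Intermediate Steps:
(161*79)*100 = 12719*100 = 1271900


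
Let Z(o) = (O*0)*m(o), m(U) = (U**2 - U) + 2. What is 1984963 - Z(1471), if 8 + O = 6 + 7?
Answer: 1984963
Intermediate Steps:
m(U) = 2 + U**2 - U
O = 5 (O = -8 + (6 + 7) = -8 + 13 = 5)
Z(o) = 0 (Z(o) = (5*0)*(2 + o**2 - o) = 0*(2 + o**2 - o) = 0)
1984963 - Z(1471) = 1984963 - 1*0 = 1984963 + 0 = 1984963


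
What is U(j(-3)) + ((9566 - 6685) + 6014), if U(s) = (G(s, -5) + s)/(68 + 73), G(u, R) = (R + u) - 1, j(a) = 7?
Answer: 1254203/141 ≈ 8895.1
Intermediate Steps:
G(u, R) = -1 + R + u
U(s) = -2/47 + 2*s/141 (U(s) = ((-1 - 5 + s) + s)/(68 + 73) = ((-6 + s) + s)/141 = (-6 + 2*s)*(1/141) = -2/47 + 2*s/141)
U(j(-3)) + ((9566 - 6685) + 6014) = (-2/47 + (2/141)*7) + ((9566 - 6685) + 6014) = (-2/47 + 14/141) + (2881 + 6014) = 8/141 + 8895 = 1254203/141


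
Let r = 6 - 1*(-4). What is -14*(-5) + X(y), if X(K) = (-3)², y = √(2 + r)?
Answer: 79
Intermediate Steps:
r = 10 (r = 6 + 4 = 10)
y = 2*√3 (y = √(2 + 10) = √12 = 2*√3 ≈ 3.4641)
X(K) = 9
-14*(-5) + X(y) = -14*(-5) + 9 = 70 + 9 = 79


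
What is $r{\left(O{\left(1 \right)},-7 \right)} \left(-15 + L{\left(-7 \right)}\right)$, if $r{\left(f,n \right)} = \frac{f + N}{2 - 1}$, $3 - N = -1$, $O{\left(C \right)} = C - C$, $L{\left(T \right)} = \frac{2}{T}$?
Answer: $- \frac{428}{7} \approx -61.143$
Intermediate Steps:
$O{\left(C \right)} = 0$
$N = 4$ ($N = 3 - -1 = 3 + 1 = 4$)
$r{\left(f,n \right)} = 4 + f$ ($r{\left(f,n \right)} = \frac{f + 4}{2 - 1} = \frac{4 + f}{1} = \left(4 + f\right) 1 = 4 + f$)
$r{\left(O{\left(1 \right)},-7 \right)} \left(-15 + L{\left(-7 \right)}\right) = \left(4 + 0\right) \left(-15 + \frac{2}{-7}\right) = 4 \left(-15 + 2 \left(- \frac{1}{7}\right)\right) = 4 \left(-15 - \frac{2}{7}\right) = 4 \left(- \frac{107}{7}\right) = - \frac{428}{7}$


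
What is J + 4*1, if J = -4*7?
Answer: -24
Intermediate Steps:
J = -28
J + 4*1 = -28 + 4*1 = -28 + 4 = -24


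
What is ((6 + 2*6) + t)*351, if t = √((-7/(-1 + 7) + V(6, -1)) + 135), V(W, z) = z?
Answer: 6318 + 117*√4782/2 ≈ 10363.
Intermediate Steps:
t = √4782/6 (t = √((-7/(-1 + 7) - 1) + 135) = √((-7/6 - 1) + 135) = √(-13/6 + 135) = √(797/6) = √4782/6 ≈ 11.525)
((6 + 2*6) + t)*351 = ((6 + 2*6) + √4782/6)*351 = ((6 + 12) + √4782/6)*351 = (18 + √4782/6)*351 = 6318 + 117*√4782/2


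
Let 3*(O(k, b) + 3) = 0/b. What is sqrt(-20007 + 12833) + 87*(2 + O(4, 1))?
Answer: -87 + I*sqrt(7174) ≈ -87.0 + 84.699*I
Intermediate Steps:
O(k, b) = -3 (O(k, b) = -3 + (0/b)/3 = -3 + (1/3)*0 = -3 + 0 = -3)
sqrt(-20007 + 12833) + 87*(2 + O(4, 1)) = sqrt(-20007 + 12833) + 87*(2 - 3) = sqrt(-7174) + 87*(-1) = I*sqrt(7174) - 87 = -87 + I*sqrt(7174)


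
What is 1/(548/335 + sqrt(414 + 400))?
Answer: -91790/45525423 + 112225*sqrt(814)/91050846 ≈ 0.033149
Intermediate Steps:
1/(548/335 + sqrt(414 + 400)) = 1/(548*(1/335) + sqrt(814)) = 1/(548/335 + sqrt(814))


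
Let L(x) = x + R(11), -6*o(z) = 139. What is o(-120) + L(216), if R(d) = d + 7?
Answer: 1265/6 ≈ 210.83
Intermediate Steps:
o(z) = -139/6 (o(z) = -⅙*139 = -139/6)
R(d) = 7 + d
L(x) = 18 + x (L(x) = x + (7 + 11) = x + 18 = 18 + x)
o(-120) + L(216) = -139/6 + (18 + 216) = -139/6 + 234 = 1265/6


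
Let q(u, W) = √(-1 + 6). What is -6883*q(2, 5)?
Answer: -6883*√5 ≈ -15391.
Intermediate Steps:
q(u, W) = √5
-6883*q(2, 5) = -6883*√5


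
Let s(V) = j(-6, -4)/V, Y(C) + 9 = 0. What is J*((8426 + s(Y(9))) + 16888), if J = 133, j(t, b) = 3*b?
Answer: 10100818/3 ≈ 3.3669e+6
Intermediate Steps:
Y(C) = -9 (Y(C) = -9 + 0 = -9)
s(V) = -12/V (s(V) = (3*(-4))/V = -12/V)
J*((8426 + s(Y(9))) + 16888) = 133*((8426 - 12/(-9)) + 16888) = 133*((8426 - 12*(-⅑)) + 16888) = 133*((8426 + 4/3) + 16888) = 133*(25282/3 + 16888) = 133*(75946/3) = 10100818/3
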